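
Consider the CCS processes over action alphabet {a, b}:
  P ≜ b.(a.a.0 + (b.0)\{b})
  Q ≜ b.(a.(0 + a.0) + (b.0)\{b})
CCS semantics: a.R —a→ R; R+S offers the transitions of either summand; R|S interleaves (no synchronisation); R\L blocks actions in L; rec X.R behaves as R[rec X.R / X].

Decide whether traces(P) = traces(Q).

traces(P) = traces(Q)

P's transition system — 4 states:
  p0 = b.(a.a.0 + (b.0)\{b}) ⊢ ··b··> p1
  p1 = a.a.0 + (b.0)\{b} ⊢ ··a··> p2
  p2 = a.0 ⊢ ··a··> p3
  p3 = 0 ⊢ deadlocked
Q's transition system — 4 states:
  q0 = b.(a.(0 + a.0) + (b.0)\{b}) ⊢ ··b··> q1
  q1 = a.(0 + a.0) + (b.0)\{b} ⊢ ··a··> q2
  q2 = 0 + a.0 ⊢ ··a··> q3
  q3 = 0 ⊢ deadlocked
Coarsest stable partition (strong bisimilarity classes):
  B0 = {p0, q0}
  B1 = {p1, q1}
  B2 = {p2, q2}
  B3 = {p3, q3}
p0 ∈ B0, q0 ∈ B0 → same block
Bisimilar ⇒ trace-equivalent.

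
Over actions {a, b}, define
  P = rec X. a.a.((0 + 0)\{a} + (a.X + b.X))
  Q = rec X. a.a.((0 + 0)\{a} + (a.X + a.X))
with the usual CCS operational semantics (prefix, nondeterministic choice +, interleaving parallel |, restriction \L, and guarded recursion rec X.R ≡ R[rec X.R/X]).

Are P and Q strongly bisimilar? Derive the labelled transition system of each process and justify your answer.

LTS(P): 3 reachable states
  s0 = rec X. a.a.((0 + 0)\{a} + (a.X + b.X)) ⊢ --a--▸ s1
  s1 = a.((0 + 0)\{a} + (a.(rec X. a.a.((0 + 0)\{a} + (a.X + b.X))) + b.(rec X. a.a.((0 + 0)\{a} + (a.X + b.X))))) ⊢ --a--▸ s2
  s2 = (0 + 0)\{a} + (a.(rec X. a.a.((0 + 0)\{a} + (a.X + b.X))) + b.(rec X. a.a.((0 + 0)\{a} + (a.X + b.X)))) ⊢ --a--▸ s0, --b--▸ s0
LTS(Q): 3 reachable states
  t0 = rec X. a.a.((0 + 0)\{a} + (a.X + a.X)) ⊢ --a--▸ t1
  t1 = a.((0 + 0)\{a} + (a.(rec X. a.a.((0 + 0)\{a} + (a.X + a.X))) + a.(rec X. a.a.((0 + 0)\{a} + (a.X + a.X))))) ⊢ --a--▸ t2
  t2 = (0 + 0)\{a} + (a.(rec X. a.a.((0 + 0)\{a} + (a.X + a.X))) + a.(rec X. a.a.((0 + 0)\{a} + (a.X + a.X)))) ⊢ --a--▸ t0
Bisimilarity quotient blocks:
  B0 = {s0}
  B1 = {s1}
  B2 = {s2}
  B3 = {t0, t1, t2}
s0 ∈ B0, t0 ∈ B3 → different blocks

P ≁ Q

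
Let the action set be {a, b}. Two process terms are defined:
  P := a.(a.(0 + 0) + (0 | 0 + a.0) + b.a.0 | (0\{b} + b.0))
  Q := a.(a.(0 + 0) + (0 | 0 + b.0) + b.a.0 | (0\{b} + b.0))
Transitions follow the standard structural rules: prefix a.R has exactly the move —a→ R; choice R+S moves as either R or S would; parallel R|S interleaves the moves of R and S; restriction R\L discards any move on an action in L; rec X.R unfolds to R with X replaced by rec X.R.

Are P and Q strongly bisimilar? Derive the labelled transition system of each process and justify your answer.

NO

LTS(P): 9 reachable states
  m0 = a.(a.(0 + 0) + (0 | 0 + a.0) + b.a.0 | (0\{b} + b.0)) :: --a--▸ m1
  m1 = a.(0 + 0) + (0 | 0 + a.0) + b.a.0 | (0\{b} + b.0) :: --a--▸ m2, --a--▸ m3, --b--▸ m4, --b--▸ m5
  m2 = 0 :: stopped
  m3 = 0 + 0 :: stopped
  m4 = a.0 | (0\{b} + b.0) :: --a--▸ m6, --b--▸ m7
  m5 = b.a.0 | 0 :: --b--▸ m7
  m6 = 0 | (0\{b} + b.0) :: --b--▸ m8
  m7 = a.0 | 0 :: --a--▸ m8
  m8 = 0 | 0 :: stopped
LTS(Q): 9 reachable states
  n0 = a.(a.(0 + 0) + (0 | 0 + b.0) + b.a.0 | (0\{b} + b.0)) :: --a--▸ n1
  n1 = a.(0 + 0) + (0 | 0 + b.0) + b.a.0 | (0\{b} + b.0) :: --a--▸ n2, --b--▸ n3, --b--▸ n4, --b--▸ n5
  n2 = 0 + 0 :: stopped
  n3 = 0 :: stopped
  n4 = a.0 | (0\{b} + b.0) :: --a--▸ n6, --b--▸ n7
  n5 = b.a.0 | 0 :: --b--▸ n7
  n6 = 0 | (0\{b} + b.0) :: --b--▸ n8
  n7 = a.0 | 0 :: --a--▸ n8
  n8 = 0 | 0 :: stopped
Partition-refinement fixed point:
  B0 = {m0}
  B1 = {m1}
  B2 = {m2, m3, m8, n2, n3, n8}
  B3 = {m5, n5}
  B4 = {m7, n7}
  B5 = {m4, n4}
  B6 = {m6, n6}
  B7 = {n0}
  B8 = {n1}
m0 ∈ B0, n0 ∈ B7 → different blocks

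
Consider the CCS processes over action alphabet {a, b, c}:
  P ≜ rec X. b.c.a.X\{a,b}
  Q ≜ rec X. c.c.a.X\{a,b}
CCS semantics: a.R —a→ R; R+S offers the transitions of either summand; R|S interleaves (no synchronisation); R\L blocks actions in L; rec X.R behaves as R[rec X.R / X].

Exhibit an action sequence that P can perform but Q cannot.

Reachable graph of P (4 states):
  p0 = rec X. b.c.a.X\{a,b} → —b→ p1
  p1 = c.a.(rec X. b.c.a.X\{a,b})\{a,b} → —c→ p2
  p2 = a.(rec X. b.c.a.X\{a,b})\{a,b} → —a→ p3
  p3 = (rec X. b.c.a.X\{a,b})\{a,b} → deadlocked
Reachable graph of Q (6 states):
  q0 = rec X. c.c.a.X\{a,b} → —c→ q1
  q1 = c.a.(rec X. c.c.a.X\{a,b})\{a,b} → —c→ q2
  q2 = a.(rec X. c.c.a.X\{a,b})\{a,b} → —a→ q3
  q3 = (rec X. c.c.a.X\{a,b})\{a,b} → —c→ q4
  q4 = (c.a.(rec X. c.c.a.X\{a,b})\{a,b})\{a,b} → —c→ q5
  q5 = (a.(rec X. c.c.a.X\{a,b})\{a,b})\{a,b} → deadlocked
Trace ⟨b⟩ through P, begin at {p0}:
  [1] b ⇒ {p1}
  ✓ P
Trace ⟨b⟩ through Q, begin at {q0}:
  [1] b ⇒ ∅  — Q cannot continue

b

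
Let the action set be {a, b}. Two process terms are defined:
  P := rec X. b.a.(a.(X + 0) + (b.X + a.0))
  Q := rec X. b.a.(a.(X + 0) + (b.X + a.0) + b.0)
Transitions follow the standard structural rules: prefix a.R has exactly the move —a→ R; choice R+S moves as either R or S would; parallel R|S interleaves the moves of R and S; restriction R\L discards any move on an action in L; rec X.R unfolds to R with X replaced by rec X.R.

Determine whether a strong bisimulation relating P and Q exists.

not bisimilar

LTS(P): 5 reachable states
  p0 = rec X. b.a.(a.(X + 0) + (b.X + a.0)) :: —b→ p1
  p1 = a.(a.((rec X. b.a.(a.(X + 0) + (b.X + a.0))) + 0) + (b.(rec X. b.a.(a.(X + 0) + (b.X + a.0))) + a.0)) :: —a→ p2
  p2 = a.((rec X. b.a.(a.(X + 0) + (b.X + a.0))) + 0) + (b.(rec X. b.a.(a.(X + 0) + (b.X + a.0))) + a.0) :: —a→ p3, —a→ p4, —b→ p0
  p3 = (rec X. b.a.(a.(X + 0) + (b.X + a.0))) + 0 :: —b→ p1
  p4 = 0 :: ·
LTS(Q): 5 reachable states
  q0 = rec X. b.a.(a.(X + 0) + (b.X + a.0) + b.0) :: —b→ q1
  q1 = a.(a.((rec X. b.a.(a.(X + 0) + (b.X + a.0) + b.0)) + 0) + (b.(rec X. b.a.(a.(X + 0) + (b.X + a.0) + b.0)) + a.0) + b.0) :: —a→ q2
  q2 = a.((rec X. b.a.(a.(X + 0) + (b.X + a.0) + b.0)) + 0) + (b.(rec X. b.a.(a.(X + 0) + (b.X + a.0) + b.0)) + a.0) + b.0 :: —a→ q3, —a→ q4, —b→ q0, —b→ q4
  q3 = (rec X. b.a.(a.(X + 0) + (b.X + a.0) + b.0)) + 0 :: —b→ q1
  q4 = 0 :: ·
Partition-refinement fixed point:
  B0 = {p0, p3}
  B1 = {p1}
  B2 = {p2}
  B3 = {p4, q4}
  B4 = {q0, q3}
  B5 = {q1}
  B6 = {q2}
p0 ∈ B0, q0 ∈ B4 → different blocks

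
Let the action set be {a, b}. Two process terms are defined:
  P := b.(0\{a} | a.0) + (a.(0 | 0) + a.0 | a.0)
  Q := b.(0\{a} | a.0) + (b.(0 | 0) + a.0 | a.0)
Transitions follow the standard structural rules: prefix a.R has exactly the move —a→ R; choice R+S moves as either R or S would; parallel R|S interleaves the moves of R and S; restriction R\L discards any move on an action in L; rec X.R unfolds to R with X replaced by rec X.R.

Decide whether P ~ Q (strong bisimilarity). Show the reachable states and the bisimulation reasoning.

not bisimilar

P's transition system — 6 states:
  p0 = b.(0\{a} | a.0) + (a.(0 | 0) + a.0 | a.0) → —a→ p1, —a→ p2, —a→ p3, —b→ p4
  p1 = 0 | 0 → (no moves)
  p2 = 0 | a.0 → —a→ p1
  p3 = a.0 | 0 → —a→ p1
  p4 = 0\{a} | a.0 → —a→ p5
  p5 = 0\{a} | 0 → (no moves)
Q's transition system — 6 states:
  q0 = b.(0\{a} | a.0) + (b.(0 | 0) + a.0 | a.0) → —a→ q1, —a→ q2, —b→ q3, —b→ q4
  q1 = 0 | a.0 → —a→ q3
  q2 = a.0 | 0 → —a→ q3
  q3 = 0 | 0 → (no moves)
  q4 = 0\{a} | a.0 → —a→ q5
  q5 = 0\{a} | 0 → (no moves)
Bisimilarity quotient blocks:
  B0 = {p0}
  B1 = {p2, p3, p4, q1, q2, q4}
  B2 = {p1, p5, q3, q5}
  B3 = {q0}
p0 ∈ B0, q0 ∈ B3 → different blocks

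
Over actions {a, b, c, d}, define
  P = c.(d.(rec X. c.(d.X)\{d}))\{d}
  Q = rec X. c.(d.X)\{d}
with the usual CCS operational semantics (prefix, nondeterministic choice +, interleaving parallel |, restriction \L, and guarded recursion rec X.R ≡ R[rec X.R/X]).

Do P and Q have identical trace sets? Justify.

P's transition system — 2 states:
  u0 = c.(d.(rec X. c.(d.X)\{d}))\{d} | ··c··> u1
  u1 = (d.(rec X. c.(d.X)\{d}))\{d} | (no moves)
Q's transition system — 2 states:
  v0 = rec X. c.(d.X)\{d} | ··c··> v1
  v1 = (d.(rec X. c.(d.X)\{d}))\{d} | (no moves)
Bisimilarity quotient blocks:
  B0 = {u0, v0}
  B1 = {u1, v1}
u0 ∈ B0, v0 ∈ B0 → same block
Bisimilar ⇒ trace-equivalent.

traces(P) = traces(Q)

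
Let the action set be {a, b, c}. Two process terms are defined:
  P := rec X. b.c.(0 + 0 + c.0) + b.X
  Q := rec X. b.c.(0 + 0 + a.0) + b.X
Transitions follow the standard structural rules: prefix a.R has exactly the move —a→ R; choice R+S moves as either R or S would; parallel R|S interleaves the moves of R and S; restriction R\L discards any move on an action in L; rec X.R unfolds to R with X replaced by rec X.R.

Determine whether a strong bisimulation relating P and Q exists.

P ≁ Q

P's transition system — 4 states:
  p0 = rec X. b.c.(0 + 0 + c.0) + b.X :: =b=> p0, =b=> p1
  p1 = c.(0 + 0 + c.0) :: =c=> p2
  p2 = 0 + 0 + c.0 :: =c=> p3
  p3 = 0 :: ∅
Q's transition system — 4 states:
  q0 = rec X. b.c.(0 + 0 + a.0) + b.X :: =b=> q0, =b=> q1
  q1 = c.(0 + 0 + a.0) :: =c=> q2
  q2 = 0 + 0 + a.0 :: =a=> q3
  q3 = 0 :: ∅
Coarsest stable partition (strong bisimilarity classes):
  B0 = {p0}
  B1 = {p1}
  B2 = {p2}
  B3 = {p3, q3}
  B4 = {q0}
  B5 = {q1}
  B6 = {q2}
p0 ∈ B0, q0 ∈ B4 → different blocks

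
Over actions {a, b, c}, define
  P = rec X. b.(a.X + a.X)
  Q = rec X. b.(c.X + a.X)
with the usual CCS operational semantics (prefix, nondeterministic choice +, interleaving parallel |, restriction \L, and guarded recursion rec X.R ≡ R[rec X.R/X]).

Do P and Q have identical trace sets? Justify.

NO — witness ⟨bc⟩

Reachable graph of P (2 states):
  s0 = rec X. b.(a.X + a.X) → =b=> s1
  s1 = a.(rec X. b.(a.X + a.X)) + a.(rec X. b.(a.X + a.X)) → =a=> s0
Reachable graph of Q (2 states):
  t0 = rec X. b.(c.X + a.X) → =b=> t1
  t1 = c.(rec X. b.(c.X + a.X)) + a.(rec X. b.(c.X + a.X)) → =a=> t0, =c=> t0
Run σ = ⟨bc⟩ on Q: start {t0}
  after b @ step 1: {t1}
  after c @ step 2: {t0}
  Q completes σ.
Run σ = ⟨bc⟩ on P: start {s0}
  after b @ step 1: {s1}
  after c @ step 2: no successor for P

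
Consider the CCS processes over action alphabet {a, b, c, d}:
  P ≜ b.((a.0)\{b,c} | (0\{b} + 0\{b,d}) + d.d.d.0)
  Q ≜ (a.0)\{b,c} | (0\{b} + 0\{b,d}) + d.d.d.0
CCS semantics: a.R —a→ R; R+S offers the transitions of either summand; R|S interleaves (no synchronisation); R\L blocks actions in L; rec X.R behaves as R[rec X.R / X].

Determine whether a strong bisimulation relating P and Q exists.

P ≁ Q

Reachable graph of P (6 states):
  u0 = b.((a.0)\{b,c} | (0\{b} + 0\{b,d}) + d.d.d.0) | —b→ u1
  u1 = (a.0)\{b,c} | (0\{b} + 0\{b,d}) + d.d.d.0 | —a→ u2, —d→ u3
  u2 = 0\{b,c} | (0\{b} + 0\{b,d}) | stopped
  u3 = d.d.0 | —d→ u4
  u4 = d.0 | —d→ u5
  u5 = 0 | stopped
Reachable graph of Q (5 states):
  v0 = (a.0)\{b,c} | (0\{b} + 0\{b,d}) + d.d.d.0 | —a→ v1, —d→ v2
  v1 = 0\{b,c} | (0\{b} + 0\{b,d}) | stopped
  v2 = d.d.0 | —d→ v3
  v3 = d.0 | —d→ v4
  v4 = 0 | stopped
Coarsest stable partition (strong bisimilarity classes):
  B0 = {u0}
  B1 = {u1, v0}
  B2 = {u3, v2}
  B3 = {u4, v3}
  B4 = {u2, u5, v1, v4}
u0 ∈ B0, v0 ∈ B1 → different blocks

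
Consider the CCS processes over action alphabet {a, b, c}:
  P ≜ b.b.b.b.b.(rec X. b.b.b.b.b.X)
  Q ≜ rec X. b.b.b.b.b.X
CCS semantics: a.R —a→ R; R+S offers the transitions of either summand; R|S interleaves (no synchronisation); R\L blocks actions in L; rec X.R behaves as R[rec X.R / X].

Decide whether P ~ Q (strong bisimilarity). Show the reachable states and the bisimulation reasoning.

bisimilar

LTS(P): 6 reachable states
  m0 = b.b.b.b.b.(rec X. b.b.b.b.b.X) has moves --b--▸ m1
  m1 = b.b.b.b.(rec X. b.b.b.b.b.X) has moves --b--▸ m2
  m2 = b.b.b.(rec X. b.b.b.b.b.X) has moves --b--▸ m3
  m3 = b.b.(rec X. b.b.b.b.b.X) has moves --b--▸ m4
  m4 = b.(rec X. b.b.b.b.b.X) has moves --b--▸ m5
  m5 = rec X. b.b.b.b.b.X has moves --b--▸ m1
LTS(Q): 5 reachable states
  n0 = rec X. b.b.b.b.b.X has moves --b--▸ n1
  n1 = b.b.b.b.(rec X. b.b.b.b.b.X) has moves --b--▸ n2
  n2 = b.b.b.(rec X. b.b.b.b.b.X) has moves --b--▸ n3
  n3 = b.b.(rec X. b.b.b.b.b.X) has moves --b--▸ n4
  n4 = b.(rec X. b.b.b.b.b.X) has moves --b--▸ n0
Partition-refinement fixed point:
  B0 = {m0, m1, m2, m3, m4, m5, n0, n1, n2, n3, n4}
m0 ∈ B0, n0 ∈ B0 → same block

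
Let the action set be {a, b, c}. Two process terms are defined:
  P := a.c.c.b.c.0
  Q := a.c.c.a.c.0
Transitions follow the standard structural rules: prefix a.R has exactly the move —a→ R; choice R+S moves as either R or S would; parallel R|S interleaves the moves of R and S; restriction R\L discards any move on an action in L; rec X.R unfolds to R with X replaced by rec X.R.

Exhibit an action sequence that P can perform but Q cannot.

P's transition system — 6 states:
  m0 = a.c.c.b.c.0 | —a→ m1
  m1 = c.c.b.c.0 | —c→ m2
  m2 = c.b.c.0 | —c→ m3
  m3 = b.c.0 | —b→ m4
  m4 = c.0 | —c→ m5
  m5 = 0 | (no moves)
Q's transition system — 6 states:
  n0 = a.c.c.a.c.0 | —a→ n1
  n1 = c.c.a.c.0 | —c→ n2
  n2 = c.a.c.0 | —c→ n3
  n3 = a.c.0 | —a→ n4
  n4 = c.0 | —c→ n5
  n5 = 0 | (no moves)
Run σ = ⟨accb⟩ on P: start {m0}
  [1] a ⇒ {m1}
  [2] c ⇒ {m2}
  [3] c ⇒ {m3}
  [4] b ⇒ {m4}
  P completes σ.
Run σ = ⟨accb⟩ on Q: start {n0}
  [1] a ⇒ {n1}
  [2] c ⇒ {n2}
  [3] c ⇒ {n3}
  [4] b ⇒ ∅ (Q stuck)

accb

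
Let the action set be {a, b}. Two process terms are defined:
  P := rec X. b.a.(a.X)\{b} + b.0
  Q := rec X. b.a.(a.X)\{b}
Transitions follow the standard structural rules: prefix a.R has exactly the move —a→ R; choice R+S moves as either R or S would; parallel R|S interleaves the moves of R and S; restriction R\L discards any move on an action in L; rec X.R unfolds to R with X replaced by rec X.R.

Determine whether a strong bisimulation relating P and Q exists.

P ≁ Q

LTS(P): 5 reachable states
  s0 = rec X. b.a.(a.X)\{b} + b.0 → -b-> s1, -b-> s2
  s1 = 0 → stopped
  s2 = a.(a.(rec X. b.a.(a.X)\{b} + b.0))\{b} → -a-> s3
  s3 = (a.(rec X. b.a.(a.X)\{b} + b.0))\{b} → -a-> s4
  s4 = (rec X. b.a.(a.X)\{b} + b.0)\{b} → stopped
LTS(Q): 4 reachable states
  t0 = rec X. b.a.(a.X)\{b} → -b-> t1
  t1 = a.(a.(rec X. b.a.(a.X)\{b}))\{b} → -a-> t2
  t2 = (a.(rec X. b.a.(a.X)\{b}))\{b} → -a-> t3
  t3 = (rec X. b.a.(a.X)\{b})\{b} → stopped
Bisimilarity quotient blocks:
  B0 = {s0}
  B1 = {s2, t1}
  B2 = {s3, t2}
  B3 = {s1, s4, t3}
  B4 = {t0}
s0 ∈ B0, t0 ∈ B4 → different blocks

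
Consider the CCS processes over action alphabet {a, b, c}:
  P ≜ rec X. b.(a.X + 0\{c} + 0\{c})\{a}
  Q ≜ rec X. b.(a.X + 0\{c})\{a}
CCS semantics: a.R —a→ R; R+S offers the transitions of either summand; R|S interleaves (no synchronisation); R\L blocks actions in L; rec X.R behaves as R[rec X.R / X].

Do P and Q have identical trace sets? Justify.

YES

LTS(P): 2 reachable states
  s0 = rec X. b.(a.X + 0\{c} + 0\{c})\{a} has moves ··b··> s1
  s1 = (a.(rec X. b.(a.X + 0\{c} + 0\{c})\{a}) + 0\{c} + 0\{c})\{a} has moves (no moves)
LTS(Q): 2 reachable states
  t0 = rec X. b.(a.X + 0\{c})\{a} has moves ··b··> t1
  t1 = (a.(rec X. b.(a.X + 0\{c})\{a}) + 0\{c})\{a} has moves (no moves)
Bisimilarity quotient blocks:
  B0 = {s0, t0}
  B1 = {s1, t1}
s0 ∈ B0, t0 ∈ B0 → same block
Bisimilar ⇒ trace-equivalent.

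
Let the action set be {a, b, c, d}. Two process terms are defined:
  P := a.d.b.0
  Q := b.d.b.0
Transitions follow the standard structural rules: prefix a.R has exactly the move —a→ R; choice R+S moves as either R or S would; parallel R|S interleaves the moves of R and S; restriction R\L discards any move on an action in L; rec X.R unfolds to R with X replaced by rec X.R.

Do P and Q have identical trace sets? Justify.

Reachable graph of P (4 states):
  s0 = a.d.b.0 has moves ··a··> s1
  s1 = d.b.0 has moves ··d··> s2
  s2 = b.0 has moves ··b··> s3
  s3 = 0 has moves ∅
Reachable graph of Q (4 states):
  t0 = b.d.b.0 has moves ··b··> t1
  t1 = d.b.0 has moves ··d··> t2
  t2 = b.0 has moves ··b··> t3
  t3 = 0 has moves ∅
Executing a from P (initial set {s0}):
  after a @ step 1: {s1}
  P completes σ.
Executing a from Q (initial set {t0}):
  after a @ step 1: no successor for Q

NO — witness ⟨a⟩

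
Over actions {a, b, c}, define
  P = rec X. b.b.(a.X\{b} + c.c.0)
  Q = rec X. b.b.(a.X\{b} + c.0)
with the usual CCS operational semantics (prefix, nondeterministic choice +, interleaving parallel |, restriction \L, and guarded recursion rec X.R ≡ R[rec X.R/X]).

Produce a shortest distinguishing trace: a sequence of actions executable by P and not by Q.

bbcc

P's transition system — 6 states:
  s0 = rec X. b.b.(a.X\{b} + c.c.0) :: -b-> s1
  s1 = b.(a.(rec X. b.b.(a.X\{b} + c.c.0))\{b} + c.c.0) :: -b-> s2
  s2 = a.(rec X. b.b.(a.X\{b} + c.c.0))\{b} + c.c.0 :: -a-> s3, -c-> s4
  s3 = (rec X. b.b.(a.X\{b} + c.c.0))\{b} :: (no moves)
  s4 = c.0 :: -c-> s5
  s5 = 0 :: (no moves)
Q's transition system — 5 states:
  t0 = rec X. b.b.(a.X\{b} + c.0) :: -b-> t1
  t1 = b.(a.(rec X. b.b.(a.X\{b} + c.0))\{b} + c.0) :: -b-> t2
  t2 = a.(rec X. b.b.(a.X\{b} + c.0))\{b} + c.0 :: -a-> t3, -c-> t4
  t3 = (rec X. b.b.(a.X\{b} + c.0))\{b} :: (no moves)
  t4 = 0 :: (no moves)
Run σ = ⟨bbcc⟩ on P: start {s0}
  after b @ step 1: {s1}
  after b @ step 2: {s2}
  after c @ step 3: {s4}
  after c @ step 4: {s5}
  — P admits the full trace.
Run σ = ⟨bbcc⟩ on Q: start {t0}
  after b @ step 1: {t1}
  after b @ step 2: {t2}
  after c @ step 3: {t4}
  after c @ step 4: ∅  — Q cannot continue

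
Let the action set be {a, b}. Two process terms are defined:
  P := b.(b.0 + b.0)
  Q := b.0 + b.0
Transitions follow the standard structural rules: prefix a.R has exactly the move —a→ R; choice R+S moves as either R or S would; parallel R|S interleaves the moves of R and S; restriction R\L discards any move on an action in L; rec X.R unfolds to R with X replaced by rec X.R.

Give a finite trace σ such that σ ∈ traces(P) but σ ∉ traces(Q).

LTS(P): 3 reachable states
  u0 = b.(b.0 + b.0) | —b→ u1
  u1 = b.0 + b.0 | —b→ u2
  u2 = 0 | ·
LTS(Q): 2 reachable states
  v0 = b.0 + b.0 | —b→ v1
  v1 = 0 | ·
Run σ = ⟨bb⟩ on P: start {u0}
  [1] b ⇒ {u1}
  [2] b ⇒ {u2}
  P completes σ.
Run σ = ⟨bb⟩ on Q: start {v0}
  [1] b ⇒ {v1}
  [2] b ⇒ ∅  — Q cannot continue

bb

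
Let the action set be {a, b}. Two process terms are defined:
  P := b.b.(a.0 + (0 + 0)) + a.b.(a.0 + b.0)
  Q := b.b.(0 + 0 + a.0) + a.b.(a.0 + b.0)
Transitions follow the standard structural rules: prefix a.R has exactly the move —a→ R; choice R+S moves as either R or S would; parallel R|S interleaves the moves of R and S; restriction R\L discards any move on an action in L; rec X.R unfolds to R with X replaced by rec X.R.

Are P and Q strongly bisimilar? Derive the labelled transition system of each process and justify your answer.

bisimilar

P's transition system — 6 states:
  s0 = b.b.(a.0 + (0 + 0)) + a.b.(a.0 + b.0) :: --a--▸ s1, --b--▸ s2
  s1 = b.(a.0 + b.0) :: --b--▸ s3
  s2 = b.(a.0 + (0 + 0)) :: --b--▸ s4
  s3 = a.0 + b.0 :: --a--▸ s5, --b--▸ s5
  s4 = a.0 + (0 + 0) :: --a--▸ s5
  s5 = 0 :: ∅
Q's transition system — 6 states:
  t0 = b.b.(0 + 0 + a.0) + a.b.(a.0 + b.0) :: --a--▸ t1, --b--▸ t2
  t1 = b.(a.0 + b.0) :: --b--▸ t3
  t2 = b.(0 + 0 + a.0) :: --b--▸ t4
  t3 = a.0 + b.0 :: --a--▸ t5, --b--▸ t5
  t4 = 0 + 0 + a.0 :: --a--▸ t5
  t5 = 0 :: ∅
Coarsest stable partition (strong bisimilarity classes):
  B0 = {s0, t0}
  B1 = {s1, t1}
  B2 = {s3, t3}
  B3 = {s5, t5}
  B4 = {s2, t2}
  B5 = {s4, t4}
s0 ∈ B0, t0 ∈ B0 → same block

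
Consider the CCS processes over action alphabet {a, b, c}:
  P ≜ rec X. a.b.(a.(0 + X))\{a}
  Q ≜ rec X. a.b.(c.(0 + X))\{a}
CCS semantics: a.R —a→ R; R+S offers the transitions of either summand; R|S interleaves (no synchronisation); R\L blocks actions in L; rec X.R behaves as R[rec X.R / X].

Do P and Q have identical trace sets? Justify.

trace-distinct — witness ⟨abc⟩

LTS(P): 3 reachable states
  m0 = rec X. a.b.(a.(0 + X))\{a} → =a=> m1
  m1 = b.(a.(0 + (rec X. a.b.(a.(0 + X))\{a})))\{a} → =b=> m2
  m2 = (a.(0 + (rec X. a.b.(a.(0 + X))\{a})))\{a} → stopped
LTS(Q): 4 reachable states
  n0 = rec X. a.b.(c.(0 + X))\{a} → =a=> n1
  n1 = b.(c.(0 + (rec X. a.b.(c.(0 + X))\{a})))\{a} → =b=> n2
  n2 = (c.(0 + (rec X. a.b.(c.(0 + X))\{a})))\{a} → =c=> n3
  n3 = (0 + (rec X. a.b.(c.(0 + X))\{a}))\{a} → stopped
Executing abc from Q (initial set {n0}):
  after a @ step 1: {n1}
  after b @ step 2: {n2}
  after c @ step 3: {n3}
  Q completes σ.
Executing abc from P (initial set {m0}):
  after a @ step 1: {m1}
  after b @ step 2: {m2}
  after c @ step 3: ∅  — P cannot continue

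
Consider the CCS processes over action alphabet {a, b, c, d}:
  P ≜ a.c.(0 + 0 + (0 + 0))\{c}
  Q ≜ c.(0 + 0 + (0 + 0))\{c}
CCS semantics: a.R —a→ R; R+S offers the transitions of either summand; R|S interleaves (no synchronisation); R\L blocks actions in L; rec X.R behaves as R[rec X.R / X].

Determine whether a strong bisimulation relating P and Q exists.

not bisimilar

P's transition system — 3 states:
  u0 = a.c.(0 + 0 + (0 + 0))\{c} → -a-> u1
  u1 = c.(0 + 0 + (0 + 0))\{c} → -c-> u2
  u2 = (0 + 0 + (0 + 0))\{c} → (no moves)
Q's transition system — 2 states:
  v0 = c.(0 + 0 + (0 + 0))\{c} → -c-> v1
  v1 = (0 + 0 + (0 + 0))\{c} → (no moves)
Coarsest stable partition (strong bisimilarity classes):
  B0 = {u0}
  B1 = {u1, v0}
  B2 = {u2, v1}
u0 ∈ B0, v0 ∈ B1 → different blocks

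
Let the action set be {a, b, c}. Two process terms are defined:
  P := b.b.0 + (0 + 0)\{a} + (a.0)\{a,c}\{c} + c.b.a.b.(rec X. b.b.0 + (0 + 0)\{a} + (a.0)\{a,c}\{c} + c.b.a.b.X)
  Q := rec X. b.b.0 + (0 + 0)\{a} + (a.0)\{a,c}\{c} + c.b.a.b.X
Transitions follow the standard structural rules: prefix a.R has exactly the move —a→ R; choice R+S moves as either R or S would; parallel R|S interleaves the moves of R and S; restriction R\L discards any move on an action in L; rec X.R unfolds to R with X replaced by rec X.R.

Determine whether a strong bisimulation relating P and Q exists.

bisimilar

Reachable graph of P (7 states):
  p0 = b.b.0 + (0 + 0)\{a} + (a.0)\{a,c}\{c} + c.b.a.b.(rec X. b.b.0 + (0 + 0)\{a} + (a.0)\{a,c}\{c} + c.b.a.b.X) → =b=> p1, =c=> p2
  p1 = b.0 → =b=> p3
  p2 = b.a.b.(rec X. b.b.0 + (0 + 0)\{a} + (a.0)\{a,c}\{c} + c.b.a.b.X) → =b=> p4
  p3 = 0 → ·
  p4 = a.b.(rec X. b.b.0 + (0 + 0)\{a} + (a.0)\{a,c}\{c} + c.b.a.b.X) → =a=> p5
  p5 = b.(rec X. b.b.0 + (0 + 0)\{a} + (a.0)\{a,c}\{c} + c.b.a.b.X) → =b=> p6
  p6 = rec X. b.b.0 + (0 + 0)\{a} + (a.0)\{a,c}\{c} + c.b.a.b.X → =b=> p1, =c=> p2
Reachable graph of Q (6 states):
  q0 = rec X. b.b.0 + (0 + 0)\{a} + (a.0)\{a,c}\{c} + c.b.a.b.X → =b=> q1, =c=> q2
  q1 = b.0 → =b=> q3
  q2 = b.a.b.(rec X. b.b.0 + (0 + 0)\{a} + (a.0)\{a,c}\{c} + c.b.a.b.X) → =b=> q4
  q3 = 0 → ·
  q4 = a.b.(rec X. b.b.0 + (0 + 0)\{a} + (a.0)\{a,c}\{c} + c.b.a.b.X) → =a=> q5
  q5 = b.(rec X. b.b.0 + (0 + 0)\{a} + (a.0)\{a,c}\{c} + c.b.a.b.X) → =b=> q0
Partition-refinement fixed point:
  B0 = {p0, p6, q0}
  B1 = {p2, q2}
  B2 = {p4, q4}
  B3 = {p5, q5}
  B4 = {p1, q1}
  B5 = {p3, q3}
p0 ∈ B0, q0 ∈ B0 → same block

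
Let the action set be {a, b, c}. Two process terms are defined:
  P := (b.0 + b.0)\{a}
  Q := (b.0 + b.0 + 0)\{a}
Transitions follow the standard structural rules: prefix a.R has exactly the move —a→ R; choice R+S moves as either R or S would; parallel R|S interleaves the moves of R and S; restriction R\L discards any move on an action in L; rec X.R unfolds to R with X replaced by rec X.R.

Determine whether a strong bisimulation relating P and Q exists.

LTS(P): 2 reachable states
  u0 = (b.0 + b.0)\{a} → -b-> u1
  u1 = 0\{a} → ∅
LTS(Q): 2 reachable states
  v0 = (b.0 + b.0 + 0)\{a} → -b-> v1
  v1 = 0\{a} → ∅
Partition-refinement fixed point:
  B0 = {u0, v0}
  B1 = {u1, v1}
u0 ∈ B0, v0 ∈ B0 → same block

YES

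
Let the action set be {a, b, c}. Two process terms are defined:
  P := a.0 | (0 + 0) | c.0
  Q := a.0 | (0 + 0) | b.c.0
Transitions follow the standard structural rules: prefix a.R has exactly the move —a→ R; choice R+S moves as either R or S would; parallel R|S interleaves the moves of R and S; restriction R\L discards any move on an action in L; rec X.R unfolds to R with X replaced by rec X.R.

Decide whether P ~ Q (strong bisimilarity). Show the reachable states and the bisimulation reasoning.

not bisimilar

LTS(P): 4 reachable states
  p0 = a.0 | (0 + 0) | c.0 has moves -a-> p1, -c-> p2
  p1 = 0 | (0 + 0) | c.0 has moves -c-> p3
  p2 = a.0 | (0 + 0) | 0 has moves -a-> p3
  p3 = 0 | (0 + 0) | 0 has moves ·
LTS(Q): 6 reachable states
  q0 = a.0 | (0 + 0) | b.c.0 has moves -a-> q1, -b-> q2
  q1 = 0 | (0 + 0) | b.c.0 has moves -b-> q3
  q2 = a.0 | (0 + 0) | c.0 has moves -a-> q3, -c-> q4
  q3 = 0 | (0 + 0) | c.0 has moves -c-> q5
  q4 = a.0 | (0 + 0) | 0 has moves -a-> q5
  q5 = 0 | (0 + 0) | 0 has moves ·
Bisimilarity quotient blocks:
  B0 = {p0, q2}
  B1 = {p2, q4}
  B2 = {p3, q5}
  B3 = {p1, q3}
  B4 = {q0}
  B5 = {q1}
p0 ∈ B0, q0 ∈ B4 → different blocks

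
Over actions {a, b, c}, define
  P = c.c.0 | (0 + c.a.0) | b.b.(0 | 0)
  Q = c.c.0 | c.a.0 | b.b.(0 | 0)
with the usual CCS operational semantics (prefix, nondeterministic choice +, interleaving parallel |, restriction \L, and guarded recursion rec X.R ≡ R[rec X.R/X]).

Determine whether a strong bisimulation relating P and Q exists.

P's transition system — 27 states:
  p0 = c.c.0 | (0 + c.a.0) | b.b.(0 | 0) has moves —b→ p1, —c→ p2, —c→ p3
  p1 = c.c.0 | (0 + c.a.0) | b.(0 | 0) has moves —b→ p4, —c→ p5, —c→ p6
  p2 = c.0 | (0 + c.a.0) | b.b.(0 | 0) has moves —b→ p5, —c→ p7, —c→ p8
  p3 = c.c.0 | a.0 | b.b.(0 | 0) has moves —a→ p9, —b→ p6, —c→ p8
  p4 = c.c.0 | (0 + c.a.0) | (0 | 0) has moves —c→ p10, —c→ p11
  p5 = c.0 | (0 + c.a.0) | b.(0 | 0) has moves —b→ p10, —c→ p12, —c→ p13
  p6 = c.c.0 | a.0 | b.(0 | 0) has moves —a→ p14, —b→ p11, —c→ p13
  p7 = 0 | (0 + c.a.0) | b.b.(0 | 0) has moves —b→ p12, —c→ p15
  p8 = c.0 | a.0 | b.b.(0 | 0) has moves —a→ p16, —b→ p13, —c→ p15
  p9 = c.c.0 | 0 | b.b.(0 | 0) has moves —b→ p14, —c→ p16
  p10 = c.0 | (0 + c.a.0) | (0 | 0) has moves —c→ p17, —c→ p18
  p11 = c.c.0 | a.0 | (0 | 0) has moves —a→ p19, —c→ p18
  p12 = 0 | (0 + c.a.0) | b.(0 | 0) has moves —b→ p17, —c→ p20
  p13 = c.0 | a.0 | b.(0 | 0) has moves —a→ p21, —b→ p18, —c→ p20
  p14 = c.c.0 | 0 | b.(0 | 0) has moves —b→ p19, —c→ p21
  p15 = 0 | a.0 | b.b.(0 | 0) has moves —a→ p22, —b→ p20
  p16 = c.0 | 0 | b.b.(0 | 0) has moves —b→ p21, —c→ p22
  p17 = 0 | (0 + c.a.0) | (0 | 0) has moves —c→ p23
  p18 = c.0 | a.0 | (0 | 0) has moves —a→ p24, —c→ p23
  p19 = c.c.0 | 0 | (0 | 0) has moves —c→ p24
  p20 = 0 | a.0 | b.(0 | 0) has moves —a→ p25, —b→ p23
  p21 = c.0 | 0 | b.(0 | 0) has moves —b→ p24, —c→ p25
  p22 = 0 | 0 | b.b.(0 | 0) has moves —b→ p25
  p23 = 0 | a.0 | (0 | 0) has moves —a→ p26
  p24 = c.0 | 0 | (0 | 0) has moves —c→ p26
  p25 = 0 | 0 | b.(0 | 0) has moves —b→ p26
  p26 = 0 | 0 | (0 | 0) has moves ∅
Q's transition system — 27 states:
  q0 = c.c.0 | c.a.0 | b.b.(0 | 0) has moves —b→ q1, —c→ q2, —c→ q3
  q1 = c.c.0 | c.a.0 | b.(0 | 0) has moves —b→ q4, —c→ q5, —c→ q6
  q2 = c.0 | c.a.0 | b.b.(0 | 0) has moves —b→ q5, —c→ q7, —c→ q8
  q3 = c.c.0 | a.0 | b.b.(0 | 0) has moves —a→ q9, —b→ q6, —c→ q8
  q4 = c.c.0 | c.a.0 | (0 | 0) has moves —c→ q10, —c→ q11
  q5 = c.0 | c.a.0 | b.(0 | 0) has moves —b→ q10, —c→ q12, —c→ q13
  q6 = c.c.0 | a.0 | b.(0 | 0) has moves —a→ q14, —b→ q11, —c→ q13
  q7 = 0 | c.a.0 | b.b.(0 | 0) has moves —b→ q12, —c→ q15
  q8 = c.0 | a.0 | b.b.(0 | 0) has moves —a→ q16, —b→ q13, —c→ q15
  q9 = c.c.0 | 0 | b.b.(0 | 0) has moves —b→ q14, —c→ q16
  q10 = c.0 | c.a.0 | (0 | 0) has moves —c→ q17, —c→ q18
  q11 = c.c.0 | a.0 | (0 | 0) has moves —a→ q19, —c→ q18
  q12 = 0 | c.a.0 | b.(0 | 0) has moves —b→ q17, —c→ q20
  q13 = c.0 | a.0 | b.(0 | 0) has moves —a→ q21, —b→ q18, —c→ q20
  q14 = c.c.0 | 0 | b.(0 | 0) has moves —b→ q19, —c→ q21
  q15 = 0 | a.0 | b.b.(0 | 0) has moves —a→ q22, —b→ q20
  q16 = c.0 | 0 | b.b.(0 | 0) has moves —b→ q21, —c→ q22
  q17 = 0 | c.a.0 | (0 | 0) has moves —c→ q23
  q18 = c.0 | a.0 | (0 | 0) has moves —a→ q24, —c→ q23
  q19 = c.c.0 | 0 | (0 | 0) has moves —c→ q24
  q20 = 0 | a.0 | b.(0 | 0) has moves —a→ q25, —b→ q23
  q21 = c.0 | 0 | b.(0 | 0) has moves —b→ q24, —c→ q25
  q22 = 0 | 0 | b.b.(0 | 0) has moves —b→ q25
  q23 = 0 | a.0 | (0 | 0) has moves —a→ q26
  q24 = c.0 | 0 | (0 | 0) has moves —c→ q26
  q25 = 0 | 0 | b.(0 | 0) has moves —b→ q26
  q26 = 0 | 0 | (0 | 0) has moves ∅
Partition-refinement fixed point:
  B0 = {p0, q0}
  B1 = {p1, q1}
  B2 = {p4, q4}
  B3 = {p11, q11}
  B4 = {p19, q19}
  B5 = {p24, q24}
  B6 = {p26, q26}
  B7 = {p18, q18}
  B8 = {p23, q23}
  B9 = {p10, q10}
  B10 = {p17, q17}
  B11 = {p6, q6}
  B12 = {p14, q14}
  B13 = {p21, q21}
  B14 = {p25, q25}
  B15 = {p13, q13}
  B16 = {p20, q20}
  B17 = {p5, q5}
  B18 = {p12, q12}
  B19 = {p2, q2}
  B20 = {p7, q7}
  B21 = {p15, q15}
  B22 = {p22, q22}
  B23 = {p8, q8}
  B24 = {p16, q16}
  B25 = {p3, q3}
  B26 = {p9, q9}
p0 ∈ B0, q0 ∈ B0 → same block

P ~ Q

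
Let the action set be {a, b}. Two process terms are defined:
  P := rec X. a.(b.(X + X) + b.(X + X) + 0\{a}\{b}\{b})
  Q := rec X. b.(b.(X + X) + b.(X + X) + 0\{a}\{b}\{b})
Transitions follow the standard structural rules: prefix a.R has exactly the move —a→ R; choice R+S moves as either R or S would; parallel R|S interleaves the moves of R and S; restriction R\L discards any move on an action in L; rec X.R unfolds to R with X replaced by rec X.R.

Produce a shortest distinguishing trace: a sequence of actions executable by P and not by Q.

Reachable graph of P (3 states):
  m0 = rec X. a.(b.(X + X) + b.(X + X) + 0\{a}\{b}\{b}) ⊢ -a-> m1
  m1 = b.((rec X. a.(b.(X + X) + b.(X + X) + 0\{a}\{b}\{b})) + (rec X. a.(b.(X + X) + b.(X + X) + 0\{a}\{b}\{b}))) + b.((rec X. a.(b.(X + X) + b.(X + X) + 0\{a}\{b}\{b})) + (rec X. a.(b.(X + X) + b.(X + X) + 0\{a}\{b}\{b}))) + 0\{a}\{b}\{b} ⊢ -b-> m2
  m2 = (rec X. a.(b.(X + X) + b.(X + X) + 0\{a}\{b}\{b})) + (rec X. a.(b.(X + X) + b.(X + X) + 0\{a}\{b}\{b})) ⊢ -a-> m1
Reachable graph of Q (3 states):
  n0 = rec X. b.(b.(X + X) + b.(X + X) + 0\{a}\{b}\{b}) ⊢ -b-> n1
  n1 = b.((rec X. b.(b.(X + X) + b.(X + X) + 0\{a}\{b}\{b})) + (rec X. b.(b.(X + X) + b.(X + X) + 0\{a}\{b}\{b}))) + b.((rec X. b.(b.(X + X) + b.(X + X) + 0\{a}\{b}\{b})) + (rec X. b.(b.(X + X) + b.(X + X) + 0\{a}\{b}\{b}))) + 0\{a}\{b}\{b} ⊢ -b-> n2
  n2 = (rec X. b.(b.(X + X) + b.(X + X) + 0\{a}\{b}\{b})) + (rec X. b.(b.(X + X) + b.(X + X) + 0\{a}\{b}\{b})) ⊢ -b-> n1
Trace ⟨a⟩ through P, begin at {m0}:
  step 1 (a): {m1}
  — P admits the full trace.
Trace ⟨a⟩ through Q, begin at {n0}:
  step 1 (a): no successor for Q

a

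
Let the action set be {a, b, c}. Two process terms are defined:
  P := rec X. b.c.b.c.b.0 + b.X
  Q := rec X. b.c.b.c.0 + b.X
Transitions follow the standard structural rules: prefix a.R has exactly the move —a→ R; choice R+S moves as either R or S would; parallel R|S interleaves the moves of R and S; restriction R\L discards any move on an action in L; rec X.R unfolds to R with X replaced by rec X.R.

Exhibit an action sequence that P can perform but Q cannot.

Reachable graph of P (6 states):
  p0 = rec X. b.c.b.c.b.0 + b.X ⊢ —b→ p0, —b→ p1
  p1 = c.b.c.b.0 ⊢ —c→ p2
  p2 = b.c.b.0 ⊢ —b→ p3
  p3 = c.b.0 ⊢ —c→ p4
  p4 = b.0 ⊢ —b→ p5
  p5 = 0 ⊢ ·
Reachable graph of Q (5 states):
  q0 = rec X. b.c.b.c.0 + b.X ⊢ —b→ q0, —b→ q1
  q1 = c.b.c.0 ⊢ —c→ q2
  q2 = b.c.0 ⊢ —b→ q3
  q3 = c.0 ⊢ —c→ q4
  q4 = 0 ⊢ ·
Trace ⟨bcbcb⟩ through P, begin at {p0}:
  step 1 (b): {p0, p1}
  step 2 (c): {p2}
  step 3 (b): {p3}
  step 4 (c): {p4}
  step 5 (b): {p5}
  ✓ P
Trace ⟨bcbcb⟩ through Q, begin at {q0}:
  step 1 (b): {q0, q1}
  step 2 (c): {q2}
  step 3 (b): {q3}
  step 4 (c): {q4}
  step 5 (b): ∅ (Q stuck)

bcbcb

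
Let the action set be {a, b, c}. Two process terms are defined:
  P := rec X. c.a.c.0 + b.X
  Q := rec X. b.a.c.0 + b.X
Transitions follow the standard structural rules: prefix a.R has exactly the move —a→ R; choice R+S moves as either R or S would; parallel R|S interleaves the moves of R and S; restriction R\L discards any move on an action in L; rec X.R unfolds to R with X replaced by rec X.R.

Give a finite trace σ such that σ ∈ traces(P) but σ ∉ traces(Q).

c

LTS(P): 4 reachable states
  m0 = rec X. c.a.c.0 + b.X has moves --b--▸ m0, --c--▸ m1
  m1 = a.c.0 has moves --a--▸ m2
  m2 = c.0 has moves --c--▸ m3
  m3 = 0 has moves (no moves)
LTS(Q): 4 reachable states
  n0 = rec X. b.a.c.0 + b.X has moves --b--▸ n0, --b--▸ n1
  n1 = a.c.0 has moves --a--▸ n2
  n2 = c.0 has moves --c--▸ n3
  n3 = 0 has moves (no moves)
Executing c from P (initial set {m0}):
  [1] c ⇒ {m1}
  P completes σ.
Executing c from Q (initial set {n0}):
  [1] c ⇒ ∅  — Q cannot continue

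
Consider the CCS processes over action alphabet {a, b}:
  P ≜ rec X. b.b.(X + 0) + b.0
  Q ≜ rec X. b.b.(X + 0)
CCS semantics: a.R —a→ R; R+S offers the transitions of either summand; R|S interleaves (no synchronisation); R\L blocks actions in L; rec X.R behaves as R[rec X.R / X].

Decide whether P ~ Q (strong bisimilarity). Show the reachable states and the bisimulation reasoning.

P's transition system — 4 states:
  m0 = rec X. b.b.(X + 0) + b.0 has moves ··b··> m1, ··b··> m2
  m1 = 0 has moves deadlocked
  m2 = b.((rec X. b.b.(X + 0) + b.0) + 0) has moves ··b··> m3
  m3 = (rec X. b.b.(X + 0) + b.0) + 0 has moves ··b··> m1, ··b··> m2
Q's transition system — 3 states:
  n0 = rec X. b.b.(X + 0) has moves ··b··> n1
  n1 = b.((rec X. b.b.(X + 0)) + 0) has moves ··b··> n2
  n2 = (rec X. b.b.(X + 0)) + 0 has moves ··b··> n1
Coarsest stable partition (strong bisimilarity classes):
  B0 = {m0, m3}
  B1 = {m2}
  B2 = {m1}
  B3 = {n0, n1, n2}
m0 ∈ B0, n0 ∈ B3 → different blocks

P ≁ Q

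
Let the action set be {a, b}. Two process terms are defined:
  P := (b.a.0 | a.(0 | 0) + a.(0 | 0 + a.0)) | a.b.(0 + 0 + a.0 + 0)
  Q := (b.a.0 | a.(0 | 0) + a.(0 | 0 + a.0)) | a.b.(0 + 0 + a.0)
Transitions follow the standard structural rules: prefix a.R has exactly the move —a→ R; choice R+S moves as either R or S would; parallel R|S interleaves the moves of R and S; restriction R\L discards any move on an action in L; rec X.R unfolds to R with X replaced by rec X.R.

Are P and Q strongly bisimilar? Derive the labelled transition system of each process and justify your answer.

P ~ Q

LTS(P): 32 reachable states
  m0 = (b.a.0 | a.(0 | 0) + a.(0 | 0 + a.0)) | a.b.(0 + 0 + a.0 + 0) | --a--▸ m1, --a--▸ m2, --a--▸ m3, --b--▸ m4
  m1 = (0 | 0 + a.0) | a.b.(0 + 0 + a.0 + 0) | --a--▸ m5, --a--▸ m6
  m2 = (b.a.0 | a.(0 | 0) + a.(0 | 0 + a.0)) | b.(0 + 0 + a.0 + 0) | --a--▸ m5, --a--▸ m7, --b--▸ m8, --b--▸ m9
  m3 = b.a.0 | (0 | 0) | a.b.(0 + 0 + a.0 + 0) | --a--▸ m7, --b--▸ m10
  m4 = a.0 | a.(0 | 0) | a.b.(0 + 0 + a.0 + 0) | --a--▸ m10, --a--▸ m11, --a--▸ m9
  m5 = (0 | 0 + a.0) | b.(0 + 0 + a.0 + 0) | --a--▸ m12, --b--▸ m13
  m6 = 0 | a.b.(0 + 0 + a.0 + 0) | --a--▸ m12
  m7 = b.a.0 | (0 | 0) | b.(0 + 0 + a.0 + 0) | --b--▸ m14, --b--▸ m15
  m8 = (b.a.0 | a.(0 | 0) + a.(0 | 0 + a.0)) | (0 + 0 + a.0 + 0) | --a--▸ m13, --a--▸ m15, --a--▸ m16, --b--▸ m17
  m9 = a.0 | a.(0 | 0) | b.(0 + 0 + a.0 + 0) | --a--▸ m14, --a--▸ m18, --b--▸ m17
  m10 = a.0 | (0 | 0) | a.b.(0 + 0 + a.0 + 0) | --a--▸ m14, --a--▸ m19
  m11 = 0 | a.(0 | 0) | a.b.(0 + 0 + a.0 + 0) | --a--▸ m18, --a--▸ m19
  m12 = 0 | b.(0 + 0 + a.0 + 0) | --b--▸ m20
  m13 = (0 | 0 + a.0) | (0 + 0 + a.0 + 0) | --a--▸ m20, --a--▸ m21
  m14 = a.0 | (0 | 0) | b.(0 + 0 + a.0 + 0) | --a--▸ m22, --b--▸ m23
  m15 = b.a.0 | (0 | 0) | (0 + 0 + a.0 + 0) | --a--▸ m24, --b--▸ m23
  m16 = (b.a.0 | a.(0 | 0) + a.(0 | 0 + a.0)) | 0 | --a--▸ m21, --a--▸ m24, --b--▸ m25
  m17 = a.0 | a.(0 | 0) | (0 + 0 + a.0 + 0) | --a--▸ m23, --a--▸ m25, --a--▸ m26
  m18 = 0 | a.(0 | 0) | b.(0 + 0 + a.0 + 0) | --a--▸ m22, --b--▸ m26
  m19 = 0 | (0 | 0) | a.b.(0 + 0 + a.0 + 0) | --a--▸ m22
  m20 = 0 | (0 + 0 + a.0 + 0) | --a--▸ m27
  m21 = (0 | 0 + a.0) | 0 | --a--▸ m27
  m22 = 0 | (0 | 0) | b.(0 + 0 + a.0 + 0) | --b--▸ m28
  m23 = a.0 | (0 | 0) | (0 + 0 + a.0 + 0) | --a--▸ m28, --a--▸ m29
  m24 = b.a.0 | (0 | 0) | 0 | --b--▸ m29
  m25 = a.0 | a.(0 | 0) | 0 | --a--▸ m29, --a--▸ m30
  m26 = 0 | a.(0 | 0) | (0 + 0 + a.0 + 0) | --a--▸ m28, --a--▸ m30
  m27 = 0 | 0 | ∅
  m28 = 0 | (0 | 0) | (0 + 0 + a.0 + 0) | --a--▸ m31
  m29 = a.0 | (0 | 0) | 0 | --a--▸ m31
  m30 = 0 | a.(0 | 0) | 0 | --a--▸ m31
  m31 = 0 | (0 | 0) | 0 | ∅
LTS(Q): 32 reachable states
  n0 = (b.a.0 | a.(0 | 0) + a.(0 | 0 + a.0)) | a.b.(0 + 0 + a.0) | --a--▸ n1, --a--▸ n2, --a--▸ n3, --b--▸ n4
  n1 = (0 | 0 + a.0) | a.b.(0 + 0 + a.0) | --a--▸ n5, --a--▸ n6
  n2 = (b.a.0 | a.(0 | 0) + a.(0 | 0 + a.0)) | b.(0 + 0 + a.0) | --a--▸ n5, --a--▸ n7, --b--▸ n8, --b--▸ n9
  n3 = b.a.0 | (0 | 0) | a.b.(0 + 0 + a.0) | --a--▸ n7, --b--▸ n10
  n4 = a.0 | a.(0 | 0) | a.b.(0 + 0 + a.0) | --a--▸ n10, --a--▸ n11, --a--▸ n9
  n5 = (0 | 0 + a.0) | b.(0 + 0 + a.0) | --a--▸ n12, --b--▸ n13
  n6 = 0 | a.b.(0 + 0 + a.0) | --a--▸ n12
  n7 = b.a.0 | (0 | 0) | b.(0 + 0 + a.0) | --b--▸ n14, --b--▸ n15
  n8 = (b.a.0 | a.(0 | 0) + a.(0 | 0 + a.0)) | (0 + 0 + a.0) | --a--▸ n13, --a--▸ n15, --a--▸ n16, --b--▸ n17
  n9 = a.0 | a.(0 | 0) | b.(0 + 0 + a.0) | --a--▸ n14, --a--▸ n18, --b--▸ n17
  n10 = a.0 | (0 | 0) | a.b.(0 + 0 + a.0) | --a--▸ n14, --a--▸ n19
  n11 = 0 | a.(0 | 0) | a.b.(0 + 0 + a.0) | --a--▸ n18, --a--▸ n19
  n12 = 0 | b.(0 + 0 + a.0) | --b--▸ n20
  n13 = (0 | 0 + a.0) | (0 + 0 + a.0) | --a--▸ n20, --a--▸ n21
  n14 = a.0 | (0 | 0) | b.(0 + 0 + a.0) | --a--▸ n22, --b--▸ n23
  n15 = b.a.0 | (0 | 0) | (0 + 0 + a.0) | --a--▸ n24, --b--▸ n23
  n16 = (b.a.0 | a.(0 | 0) + a.(0 | 0 + a.0)) | 0 | --a--▸ n21, --a--▸ n24, --b--▸ n25
  n17 = a.0 | a.(0 | 0) | (0 + 0 + a.0) | --a--▸ n23, --a--▸ n25, --a--▸ n26
  n18 = 0 | a.(0 | 0) | b.(0 + 0 + a.0) | --a--▸ n22, --b--▸ n26
  n19 = 0 | (0 | 0) | a.b.(0 + 0 + a.0) | --a--▸ n22
  n20 = 0 | (0 + 0 + a.0) | --a--▸ n27
  n21 = (0 | 0 + a.0) | 0 | --a--▸ n27
  n22 = 0 | (0 | 0) | b.(0 + 0 + a.0) | --b--▸ n28
  n23 = a.0 | (0 | 0) | (0 + 0 + a.0) | --a--▸ n28, --a--▸ n29
  n24 = b.a.0 | (0 | 0) | 0 | --b--▸ n29
  n25 = a.0 | a.(0 | 0) | 0 | --a--▸ n29, --a--▸ n30
  n26 = 0 | a.(0 | 0) | (0 + 0 + a.0) | --a--▸ n28, --a--▸ n30
  n27 = 0 | 0 | ∅
  n28 = 0 | (0 | 0) | (0 + 0 + a.0) | --a--▸ n31
  n29 = a.0 | (0 | 0) | 0 | --a--▸ n31
  n30 = 0 | a.(0 | 0) | 0 | --a--▸ n31
  n31 = 0 | (0 | 0) | 0 | ∅
Partition-refinement fixed point:
  B0 = {m0, n0}
  B1 = {m3, n3}
  B2 = {m7, n7}
  B3 = {m14, m15, m18, m5, n14, n15, n18, n5}
  B4 = {m12, m22, m24, n12, n22, n24}
  B5 = {m20, m21, m28, m29, m30, n20, n21, n28, n29, n30}
  B6 = {m27, m31, n27, n31}
  B7 = {m13, m23, m25, m26, n13, n23, n25, n26}
  B8 = {m1, m10, m11, n1, n10, n11}
  B9 = {m19, m6, n19, n6}
  B10 = {m4, n4}
  B11 = {m9, n9}
  B12 = {m17, n17}
  B13 = {m2, n2}
  B14 = {m8, n8}
  B15 = {m16, n16}
m0 ∈ B0, n0 ∈ B0 → same block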